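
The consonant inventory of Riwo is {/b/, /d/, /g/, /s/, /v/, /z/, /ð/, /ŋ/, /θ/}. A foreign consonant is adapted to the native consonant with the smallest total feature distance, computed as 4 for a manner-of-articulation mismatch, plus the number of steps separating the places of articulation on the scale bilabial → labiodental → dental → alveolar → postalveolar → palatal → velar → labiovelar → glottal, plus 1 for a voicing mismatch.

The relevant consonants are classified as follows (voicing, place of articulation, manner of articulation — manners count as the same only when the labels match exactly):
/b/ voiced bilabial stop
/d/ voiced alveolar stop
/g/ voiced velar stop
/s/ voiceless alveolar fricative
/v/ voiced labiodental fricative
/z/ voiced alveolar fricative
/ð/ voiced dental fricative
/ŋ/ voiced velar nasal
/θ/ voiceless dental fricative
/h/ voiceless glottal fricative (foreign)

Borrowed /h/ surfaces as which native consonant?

s

/s/ is closest: same manner (fricative), place distance 5 (glottal→alveolar), same voicing; total 5. Next closest is /z/ at distance 6.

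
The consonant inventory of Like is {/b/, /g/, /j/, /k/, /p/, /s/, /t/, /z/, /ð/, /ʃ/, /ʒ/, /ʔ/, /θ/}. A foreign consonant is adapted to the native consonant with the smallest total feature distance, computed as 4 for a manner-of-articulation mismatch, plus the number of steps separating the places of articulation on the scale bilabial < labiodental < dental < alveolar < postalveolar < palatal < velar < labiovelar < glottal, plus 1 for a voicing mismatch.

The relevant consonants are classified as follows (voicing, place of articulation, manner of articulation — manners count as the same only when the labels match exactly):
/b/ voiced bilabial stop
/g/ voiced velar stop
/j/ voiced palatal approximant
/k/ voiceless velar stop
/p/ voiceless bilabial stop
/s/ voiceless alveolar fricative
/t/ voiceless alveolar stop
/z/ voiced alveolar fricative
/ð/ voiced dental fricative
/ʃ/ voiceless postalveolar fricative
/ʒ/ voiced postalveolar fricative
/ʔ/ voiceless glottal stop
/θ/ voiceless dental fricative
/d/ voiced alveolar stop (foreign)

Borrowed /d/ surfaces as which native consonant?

t

/t/ is closest: same manner (stop), place distance 0 (alveolar→alveolar), voicing differs (+1); total 1. Next closest is /b/ at distance 3.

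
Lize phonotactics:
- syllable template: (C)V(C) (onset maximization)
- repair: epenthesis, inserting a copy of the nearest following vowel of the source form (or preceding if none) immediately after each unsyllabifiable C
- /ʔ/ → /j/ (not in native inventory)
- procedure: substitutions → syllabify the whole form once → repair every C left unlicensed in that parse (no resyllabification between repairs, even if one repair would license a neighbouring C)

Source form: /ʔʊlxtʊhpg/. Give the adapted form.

Substitution: /ʔ/ → /j/, giving /jʊlxtʊhpg/.
The consonants /x/, /p/, /g/ cannot be parsed into a legal (C)V(C) syllable (at most one coda consonant is licensed; onsets are limited to one consonant).
Epenthesis after each stranded consonant: /x/ → /xʊ/, /p/ → /pʊ/, /g/ → /gʊ/.

jʊlxʊtʊhpʊgʊ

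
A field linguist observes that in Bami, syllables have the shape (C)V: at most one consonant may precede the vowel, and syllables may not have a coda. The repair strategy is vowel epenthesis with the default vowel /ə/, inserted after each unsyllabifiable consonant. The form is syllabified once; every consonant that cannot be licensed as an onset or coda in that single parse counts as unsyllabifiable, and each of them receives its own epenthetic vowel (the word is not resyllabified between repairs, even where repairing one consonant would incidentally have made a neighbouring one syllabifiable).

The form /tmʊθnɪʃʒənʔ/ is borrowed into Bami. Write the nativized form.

təmʊθənɪʃəʒənəʔə

Syllabifying with onset maximization leaves /t/, /θ/, /ʃ/, /n/, /ʔ/ stranded (no codas are permitted; onsets are limited to one consonant).
Inserting the epenthetic vowel yields /t/ → /tə/, /θ/ → /θə/, /ʃ/ → /ʃə/, /n/ → /nə/, /ʔ/ → /ʔə/.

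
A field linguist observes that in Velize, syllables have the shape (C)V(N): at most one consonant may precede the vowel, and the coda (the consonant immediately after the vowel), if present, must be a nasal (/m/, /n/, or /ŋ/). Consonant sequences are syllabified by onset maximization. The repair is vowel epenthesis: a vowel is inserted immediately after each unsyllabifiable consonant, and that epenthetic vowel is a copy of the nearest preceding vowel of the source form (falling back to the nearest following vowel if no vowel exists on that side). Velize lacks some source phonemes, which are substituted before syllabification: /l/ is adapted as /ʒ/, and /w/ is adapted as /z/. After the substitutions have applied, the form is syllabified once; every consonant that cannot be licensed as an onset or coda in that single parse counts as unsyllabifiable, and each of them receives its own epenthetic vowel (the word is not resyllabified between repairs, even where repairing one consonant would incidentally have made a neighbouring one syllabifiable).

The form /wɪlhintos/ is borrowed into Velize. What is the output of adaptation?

Substitution: /w/ → /z/, /l/ → /ʒ/, giving /zɪʒhintos/.
Under (C)V(N), the unsyllabifiable consonants are /ʒ/, /s/ (only a nasal (/m/, /n/, or /ŋ/) is licensed in coda position; onsets are limited to one consonant).
Epenthesis after each stranded consonant: /ʒ/ → /ʒɪ/, /s/ → /so/.

zɪʒɪhintoso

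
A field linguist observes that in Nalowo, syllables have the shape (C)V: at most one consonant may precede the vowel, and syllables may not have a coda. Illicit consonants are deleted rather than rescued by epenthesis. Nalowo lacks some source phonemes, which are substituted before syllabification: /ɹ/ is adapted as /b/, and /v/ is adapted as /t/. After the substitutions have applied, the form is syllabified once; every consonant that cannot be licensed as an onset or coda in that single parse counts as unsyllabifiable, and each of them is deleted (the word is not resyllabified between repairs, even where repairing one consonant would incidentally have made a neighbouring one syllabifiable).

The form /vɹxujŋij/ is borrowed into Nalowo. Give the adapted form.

xuŋi

Substitution: /v/ → /t/, /ɹ/ → /b/, giving /tbxujŋij/.
Under (C)V, the unsyllabifiable consonants are /t/, /b/, /j/, /j/ (no codas are permitted; onsets are limited to one consonant).
Deleting the stranded consonants removes /t/, /b/, /j/, /j/.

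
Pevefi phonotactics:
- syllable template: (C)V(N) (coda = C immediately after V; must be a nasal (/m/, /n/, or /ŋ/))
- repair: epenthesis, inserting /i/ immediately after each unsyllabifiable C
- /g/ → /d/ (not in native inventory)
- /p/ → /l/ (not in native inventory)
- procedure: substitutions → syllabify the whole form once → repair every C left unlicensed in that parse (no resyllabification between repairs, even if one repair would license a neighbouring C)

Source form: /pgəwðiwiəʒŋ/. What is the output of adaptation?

Substitution: /p/ → /l/, /g/ → /d/, giving /ldəwðiwiəʒŋ/.
The consonants /l/, /w/, /ʒ/, /ŋ/ cannot be parsed into a legal (C)V(N) syllable (only a nasal (/m/, /n/, or /ŋ/) is licensed in coda position; onsets are limited to one consonant).
Each unlicensed consonant becomes the onset of a new syllable: /l/ → /li/, /w/ → /wi/, /ʒ/ → /ʒi/, /ŋ/ → /ŋi/.

lidəwiðiwiəʒiŋi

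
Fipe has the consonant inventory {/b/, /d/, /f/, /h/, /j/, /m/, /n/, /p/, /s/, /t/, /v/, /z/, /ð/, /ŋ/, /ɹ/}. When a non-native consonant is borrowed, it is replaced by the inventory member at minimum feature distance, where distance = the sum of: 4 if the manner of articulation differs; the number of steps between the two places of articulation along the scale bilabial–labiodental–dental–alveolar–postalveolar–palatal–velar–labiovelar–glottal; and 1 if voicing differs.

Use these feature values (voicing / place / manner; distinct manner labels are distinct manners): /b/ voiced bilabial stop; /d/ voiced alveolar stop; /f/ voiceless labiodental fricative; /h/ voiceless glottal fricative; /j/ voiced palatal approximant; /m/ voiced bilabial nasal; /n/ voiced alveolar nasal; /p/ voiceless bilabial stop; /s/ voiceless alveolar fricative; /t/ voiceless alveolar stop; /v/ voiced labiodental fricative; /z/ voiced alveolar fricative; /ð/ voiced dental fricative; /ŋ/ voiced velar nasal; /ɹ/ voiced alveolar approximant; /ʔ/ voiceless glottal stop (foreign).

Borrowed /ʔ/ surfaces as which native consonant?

/h/ is closest: manner differs (stop→fricative, +4), place distance 0 (glottal→glottal), same voicing; total 4. Next closest is /t/ at distance 5.

h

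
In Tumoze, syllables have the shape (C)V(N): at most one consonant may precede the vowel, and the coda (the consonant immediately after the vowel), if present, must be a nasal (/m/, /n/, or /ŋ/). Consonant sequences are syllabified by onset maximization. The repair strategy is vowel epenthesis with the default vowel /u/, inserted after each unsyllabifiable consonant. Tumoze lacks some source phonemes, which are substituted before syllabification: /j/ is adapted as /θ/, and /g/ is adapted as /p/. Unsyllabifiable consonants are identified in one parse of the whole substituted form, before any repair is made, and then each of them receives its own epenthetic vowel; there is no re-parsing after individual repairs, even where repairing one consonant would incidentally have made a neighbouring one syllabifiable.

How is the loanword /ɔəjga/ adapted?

ɔəθupa

Substitution: /j/ → /θ/, /g/ → /p/, giving /ɔəθpa/.
Syllabifying with onset maximization leaves /θ/ stranded (only a nasal (/m/, /n/, or /ŋ/) is licensed in coda position; onsets are limited to one consonant).
Epenthesis after each stranded consonant: /θ/ → /θu/.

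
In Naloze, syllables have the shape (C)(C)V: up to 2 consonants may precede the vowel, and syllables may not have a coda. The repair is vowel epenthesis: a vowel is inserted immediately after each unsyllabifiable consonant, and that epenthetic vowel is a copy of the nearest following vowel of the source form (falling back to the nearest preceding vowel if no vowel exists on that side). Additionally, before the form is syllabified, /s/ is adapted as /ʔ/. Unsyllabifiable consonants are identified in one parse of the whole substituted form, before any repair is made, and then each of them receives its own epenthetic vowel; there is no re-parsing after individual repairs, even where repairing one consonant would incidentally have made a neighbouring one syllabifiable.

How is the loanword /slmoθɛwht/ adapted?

Substitution: /s/ → /ʔ/, giving /ʔlmoθɛwht/.
Under (C)(C)V, the unsyllabifiable consonants are /ʔ/, /w/, /h/, /t/ (no codas are permitted; onsets may contain at most 2 consonants).
Epenthesis after each stranded consonant: /ʔ/ → /ʔo/, /w/ → /wɛ/, /h/ → /hɛ/, /t/ → /tɛ/.

ʔolmoθɛwɛhɛtɛ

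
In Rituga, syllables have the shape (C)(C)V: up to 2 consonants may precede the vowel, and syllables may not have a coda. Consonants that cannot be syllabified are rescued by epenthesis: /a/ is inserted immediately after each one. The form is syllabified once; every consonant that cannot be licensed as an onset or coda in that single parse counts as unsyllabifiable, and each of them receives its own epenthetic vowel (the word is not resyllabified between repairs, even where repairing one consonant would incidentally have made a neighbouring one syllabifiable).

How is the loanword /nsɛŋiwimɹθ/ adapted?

nsɛŋiwimaɹaθa

The consonants /m/, /ɹ/, /θ/ cannot be parsed into a legal (C)(C)V syllable (no codas are permitted; onsets may contain at most 2 consonants).
Inserting the epenthetic vowel yields /m/ → /ma/, /ɹ/ → /ɹa/, /θ/ → /θa/.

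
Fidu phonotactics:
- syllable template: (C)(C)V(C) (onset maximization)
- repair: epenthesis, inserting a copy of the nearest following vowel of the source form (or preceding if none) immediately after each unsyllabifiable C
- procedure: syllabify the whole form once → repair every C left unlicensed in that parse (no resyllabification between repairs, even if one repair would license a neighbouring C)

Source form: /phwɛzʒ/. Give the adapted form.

The consonants /p/, /ʒ/ cannot be parsed into a legal (C)(C)V(C) syllable (at most one coda consonant is licensed; onsets may contain at most 2 consonants).
Epenthesis after each stranded consonant: /p/ → /pɛ/, /ʒ/ → /ʒɛ/.

pɛhwɛzʒɛ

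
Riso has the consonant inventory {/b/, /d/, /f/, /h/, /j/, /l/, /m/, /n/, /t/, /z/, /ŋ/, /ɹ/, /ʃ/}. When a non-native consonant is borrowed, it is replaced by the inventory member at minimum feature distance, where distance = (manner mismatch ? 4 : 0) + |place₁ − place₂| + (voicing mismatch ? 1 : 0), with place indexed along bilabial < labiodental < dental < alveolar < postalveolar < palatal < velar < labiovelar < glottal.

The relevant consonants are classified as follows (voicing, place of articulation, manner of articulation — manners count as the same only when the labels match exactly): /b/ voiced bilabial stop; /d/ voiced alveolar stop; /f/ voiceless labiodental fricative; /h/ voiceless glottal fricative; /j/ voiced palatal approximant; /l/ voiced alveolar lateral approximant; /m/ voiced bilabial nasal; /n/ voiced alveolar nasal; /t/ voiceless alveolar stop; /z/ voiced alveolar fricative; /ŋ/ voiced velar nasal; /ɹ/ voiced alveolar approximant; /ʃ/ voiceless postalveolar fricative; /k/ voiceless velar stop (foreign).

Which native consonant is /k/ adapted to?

t

/t/ is closest: same manner (stop), place distance 3 (velar→alveolar), same voicing; total 3. Next closest is /d/ at distance 4.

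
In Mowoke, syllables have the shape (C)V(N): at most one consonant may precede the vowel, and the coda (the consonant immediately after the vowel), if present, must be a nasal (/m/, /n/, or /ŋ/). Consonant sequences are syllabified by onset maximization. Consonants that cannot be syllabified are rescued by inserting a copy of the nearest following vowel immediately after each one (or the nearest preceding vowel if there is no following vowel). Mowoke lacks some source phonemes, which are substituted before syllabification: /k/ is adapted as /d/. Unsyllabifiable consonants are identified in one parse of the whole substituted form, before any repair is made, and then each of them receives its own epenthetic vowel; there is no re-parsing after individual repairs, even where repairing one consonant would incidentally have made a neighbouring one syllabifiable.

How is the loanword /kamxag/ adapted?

damxaga

Substitution: /k/ → /d/, giving /damxag/.
The consonants /g/ cannot be parsed into a legal (C)V(N) syllable (only a nasal (/m/, /n/, or /ŋ/) is licensed in coda position; onsets are limited to one consonant).
Inserting the epenthetic vowel yields /g/ → /ga/.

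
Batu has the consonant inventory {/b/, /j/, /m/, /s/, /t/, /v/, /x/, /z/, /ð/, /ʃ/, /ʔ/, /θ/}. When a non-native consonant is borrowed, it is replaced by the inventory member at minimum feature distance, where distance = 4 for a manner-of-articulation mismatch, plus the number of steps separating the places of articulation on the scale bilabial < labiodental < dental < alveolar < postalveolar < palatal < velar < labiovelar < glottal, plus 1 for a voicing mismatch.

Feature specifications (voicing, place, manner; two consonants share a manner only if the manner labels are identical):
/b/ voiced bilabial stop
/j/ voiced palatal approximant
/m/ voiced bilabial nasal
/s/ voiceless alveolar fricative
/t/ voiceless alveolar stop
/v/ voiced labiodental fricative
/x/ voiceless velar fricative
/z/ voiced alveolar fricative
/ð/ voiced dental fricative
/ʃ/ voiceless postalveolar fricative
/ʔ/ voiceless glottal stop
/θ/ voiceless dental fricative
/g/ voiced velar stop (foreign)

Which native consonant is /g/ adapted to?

ʔ

/ʔ/ is closest: same manner (stop), place distance 2 (velar→glottal), voicing differs (+1); total 3. Next closest is /t/ at distance 4.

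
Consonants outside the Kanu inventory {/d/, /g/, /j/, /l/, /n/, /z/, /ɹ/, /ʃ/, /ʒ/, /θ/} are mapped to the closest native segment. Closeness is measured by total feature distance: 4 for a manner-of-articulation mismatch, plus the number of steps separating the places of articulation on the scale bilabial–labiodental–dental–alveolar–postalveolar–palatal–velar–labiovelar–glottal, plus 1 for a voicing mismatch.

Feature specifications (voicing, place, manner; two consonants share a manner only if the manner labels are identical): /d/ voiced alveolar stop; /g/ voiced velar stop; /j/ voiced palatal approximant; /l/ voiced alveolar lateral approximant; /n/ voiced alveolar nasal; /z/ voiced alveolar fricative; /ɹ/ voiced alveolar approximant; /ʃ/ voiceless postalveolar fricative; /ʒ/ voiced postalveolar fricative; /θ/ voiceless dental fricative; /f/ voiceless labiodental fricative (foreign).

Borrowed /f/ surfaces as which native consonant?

θ

/θ/ is closest: same manner (fricative), place distance 1 (labiodental→dental), same voicing; total 1. Next closest is /z/ at distance 3.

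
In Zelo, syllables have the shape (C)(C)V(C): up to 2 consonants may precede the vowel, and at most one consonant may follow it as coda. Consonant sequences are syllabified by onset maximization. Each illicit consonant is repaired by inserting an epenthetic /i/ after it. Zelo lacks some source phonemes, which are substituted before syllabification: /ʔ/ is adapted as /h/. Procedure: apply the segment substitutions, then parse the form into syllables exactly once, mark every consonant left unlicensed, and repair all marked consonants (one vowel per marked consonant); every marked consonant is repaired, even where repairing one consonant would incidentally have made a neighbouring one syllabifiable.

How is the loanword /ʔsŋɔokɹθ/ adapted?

Substitution: /ʔ/ → /h/, giving /hsŋɔokɹθ/.
Under (C)(C)V(C), the unsyllabifiable consonants are /h/, /ɹ/, /θ/ (at most one coda consonant is licensed; onsets may contain at most 2 consonants).
Epenthesis after each stranded consonant: /h/ → /hi/, /ɹ/ → /ɹi/, /θ/ → /θi/.

hisŋɔokɹiθi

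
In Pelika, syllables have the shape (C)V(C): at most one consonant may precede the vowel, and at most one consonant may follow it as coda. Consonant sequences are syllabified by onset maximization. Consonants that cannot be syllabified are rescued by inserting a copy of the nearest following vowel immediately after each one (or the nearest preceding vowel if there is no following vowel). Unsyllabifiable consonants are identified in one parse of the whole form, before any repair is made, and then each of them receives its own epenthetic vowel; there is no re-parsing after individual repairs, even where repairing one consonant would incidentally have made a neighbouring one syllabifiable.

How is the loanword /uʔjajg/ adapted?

Syllabifying with onset maximization leaves /g/ stranded (at most one coda consonant is licensed; onsets are limited to one consonant).
Inserting the epenthetic vowel yields /g/ → /ga/.

uʔjajga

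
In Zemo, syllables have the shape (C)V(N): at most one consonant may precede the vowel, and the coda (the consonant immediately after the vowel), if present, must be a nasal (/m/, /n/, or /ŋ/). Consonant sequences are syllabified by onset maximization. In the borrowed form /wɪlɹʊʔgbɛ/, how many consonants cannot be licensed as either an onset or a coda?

3

The consonants /l/, /ʔ/, /g/ cannot be parsed into a legal (C)V(N) syllable (only a nasal (/m/, /n/, or /ŋ/) is licensed in coda position; onsets are limited to one consonant).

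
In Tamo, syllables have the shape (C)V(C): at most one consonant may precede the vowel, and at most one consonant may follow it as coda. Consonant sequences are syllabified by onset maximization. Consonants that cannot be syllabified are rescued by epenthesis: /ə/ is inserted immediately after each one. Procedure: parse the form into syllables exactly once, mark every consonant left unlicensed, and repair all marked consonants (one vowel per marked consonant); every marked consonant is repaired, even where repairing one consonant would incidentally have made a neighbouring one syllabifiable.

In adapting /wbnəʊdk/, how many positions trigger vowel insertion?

The unsyllabifiable consonants are /w/, /b/, /k/; each receives one epenthetic vowel.

3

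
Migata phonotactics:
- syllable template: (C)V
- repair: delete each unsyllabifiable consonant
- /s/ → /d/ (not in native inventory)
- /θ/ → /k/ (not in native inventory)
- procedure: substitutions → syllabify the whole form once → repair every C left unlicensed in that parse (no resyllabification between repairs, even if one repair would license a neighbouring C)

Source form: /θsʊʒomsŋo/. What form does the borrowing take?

Substitution: /θ/ → /k/, /s/ → /d/, giving /kdʊʒomdŋo/.
Under (C)V, the unsyllabifiable consonants are /k/, /m/, /d/ (no codas are permitted; onsets are limited to one consonant).
Each unlicensed consonant is deleted: /k/, /m/, /d/.

dʊʒoŋo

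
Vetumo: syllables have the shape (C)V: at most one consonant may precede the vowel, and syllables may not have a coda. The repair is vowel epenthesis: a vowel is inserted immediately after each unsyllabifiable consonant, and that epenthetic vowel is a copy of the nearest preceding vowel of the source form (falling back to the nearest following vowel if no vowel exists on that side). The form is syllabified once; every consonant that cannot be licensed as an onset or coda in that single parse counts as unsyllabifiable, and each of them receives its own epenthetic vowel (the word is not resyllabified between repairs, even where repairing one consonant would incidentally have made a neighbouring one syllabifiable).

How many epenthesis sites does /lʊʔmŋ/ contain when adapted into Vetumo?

The unsyllabifiable consonants are /ʔ/, /m/, /ŋ/; each receives one epenthetic vowel.

3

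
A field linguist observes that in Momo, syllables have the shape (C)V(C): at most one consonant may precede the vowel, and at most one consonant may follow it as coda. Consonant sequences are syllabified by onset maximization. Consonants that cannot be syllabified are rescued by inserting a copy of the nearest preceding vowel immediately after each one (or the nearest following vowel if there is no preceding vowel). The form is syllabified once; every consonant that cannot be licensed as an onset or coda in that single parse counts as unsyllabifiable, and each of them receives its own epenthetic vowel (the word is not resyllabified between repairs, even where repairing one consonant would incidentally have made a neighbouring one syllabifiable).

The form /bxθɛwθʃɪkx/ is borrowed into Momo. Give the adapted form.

The consonants /b/, /x/, /θ/, /x/ cannot be parsed into a legal (C)V(C) syllable (at most one coda consonant is licensed; onsets are limited to one consonant).
Epenthesis after each stranded consonant: /b/ → /bɛ/, /x/ → /xɛ/, /θ/ → /θɛ/, /x/ → /xɪ/.

bɛxɛθɛwθɛʃɪkxɪ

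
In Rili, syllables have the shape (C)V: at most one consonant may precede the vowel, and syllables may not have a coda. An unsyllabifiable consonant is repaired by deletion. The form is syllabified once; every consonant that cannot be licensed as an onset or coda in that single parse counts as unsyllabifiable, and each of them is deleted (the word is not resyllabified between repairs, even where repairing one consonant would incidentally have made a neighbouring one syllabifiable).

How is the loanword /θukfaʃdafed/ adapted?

Syllabifying with onset maximization leaves /k/, /ʃ/, /d/ stranded (no codas are permitted; onsets are limited to one consonant).
Deleting the stranded consonants removes /k/, /ʃ/, /d/.

θufadafe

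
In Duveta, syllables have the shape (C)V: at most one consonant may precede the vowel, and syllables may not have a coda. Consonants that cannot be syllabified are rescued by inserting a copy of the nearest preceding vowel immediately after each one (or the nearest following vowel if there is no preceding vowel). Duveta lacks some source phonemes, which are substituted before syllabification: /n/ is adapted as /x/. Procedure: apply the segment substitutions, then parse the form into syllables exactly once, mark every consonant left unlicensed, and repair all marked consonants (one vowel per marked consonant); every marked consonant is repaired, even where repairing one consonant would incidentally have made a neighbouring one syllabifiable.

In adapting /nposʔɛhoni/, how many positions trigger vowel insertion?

After substitution the input is /xposʔɛhoxi/.
The unsyllabifiable consonants are /x/, /s/; each receives one epenthetic vowel.

2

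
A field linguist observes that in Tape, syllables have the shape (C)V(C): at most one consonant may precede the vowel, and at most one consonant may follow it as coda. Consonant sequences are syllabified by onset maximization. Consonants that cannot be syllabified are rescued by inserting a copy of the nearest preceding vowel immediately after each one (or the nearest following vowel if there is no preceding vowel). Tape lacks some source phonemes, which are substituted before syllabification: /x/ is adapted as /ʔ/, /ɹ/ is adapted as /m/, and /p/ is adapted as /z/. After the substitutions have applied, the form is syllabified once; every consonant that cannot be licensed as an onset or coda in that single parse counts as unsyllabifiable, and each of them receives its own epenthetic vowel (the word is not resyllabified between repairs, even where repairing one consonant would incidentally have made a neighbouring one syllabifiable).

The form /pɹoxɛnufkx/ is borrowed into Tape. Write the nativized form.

Substitution: /p/ → /z/, /ɹ/ → /m/, /x/ → /ʔ/, giving /zmoʔɛnufkʔ/.
The consonants /z/, /k/, /ʔ/ cannot be parsed into a legal (C)V(C) syllable (at most one coda consonant is licensed; onsets are limited to one consonant).
Epenthesis after each stranded consonant: /z/ → /zo/, /k/ → /ku/, /ʔ/ → /ʔu/.

zomoʔɛnufkuʔu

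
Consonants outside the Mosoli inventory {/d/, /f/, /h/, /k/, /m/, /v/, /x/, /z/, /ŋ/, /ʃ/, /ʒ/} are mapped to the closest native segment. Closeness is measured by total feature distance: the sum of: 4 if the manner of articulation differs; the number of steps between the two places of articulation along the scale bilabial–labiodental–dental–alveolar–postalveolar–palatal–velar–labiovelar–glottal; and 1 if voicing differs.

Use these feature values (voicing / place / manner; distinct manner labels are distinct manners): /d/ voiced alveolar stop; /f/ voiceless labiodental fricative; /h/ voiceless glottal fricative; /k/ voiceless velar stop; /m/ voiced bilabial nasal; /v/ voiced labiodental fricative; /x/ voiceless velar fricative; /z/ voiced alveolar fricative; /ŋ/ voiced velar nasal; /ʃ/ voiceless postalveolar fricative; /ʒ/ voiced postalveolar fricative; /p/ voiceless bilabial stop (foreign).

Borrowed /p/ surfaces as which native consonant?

d

/d/ is closest: same manner (stop), place distance 3 (bilabial→alveolar), voicing differs (+1); total 4. Next closest is /f/ at distance 5.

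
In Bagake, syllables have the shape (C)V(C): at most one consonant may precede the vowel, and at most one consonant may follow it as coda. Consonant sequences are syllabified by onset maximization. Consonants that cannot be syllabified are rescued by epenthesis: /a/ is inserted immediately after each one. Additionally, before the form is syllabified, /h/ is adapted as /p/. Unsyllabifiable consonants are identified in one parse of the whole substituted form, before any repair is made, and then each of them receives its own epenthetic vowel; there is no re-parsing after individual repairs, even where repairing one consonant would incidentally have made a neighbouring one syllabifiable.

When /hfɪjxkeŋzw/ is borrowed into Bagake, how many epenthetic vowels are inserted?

After substitution the input is /pfɪjxkeŋzw/.
The unsyllabifiable consonants are /p/, /x/, /z/, /w/; each receives one epenthetic vowel.

4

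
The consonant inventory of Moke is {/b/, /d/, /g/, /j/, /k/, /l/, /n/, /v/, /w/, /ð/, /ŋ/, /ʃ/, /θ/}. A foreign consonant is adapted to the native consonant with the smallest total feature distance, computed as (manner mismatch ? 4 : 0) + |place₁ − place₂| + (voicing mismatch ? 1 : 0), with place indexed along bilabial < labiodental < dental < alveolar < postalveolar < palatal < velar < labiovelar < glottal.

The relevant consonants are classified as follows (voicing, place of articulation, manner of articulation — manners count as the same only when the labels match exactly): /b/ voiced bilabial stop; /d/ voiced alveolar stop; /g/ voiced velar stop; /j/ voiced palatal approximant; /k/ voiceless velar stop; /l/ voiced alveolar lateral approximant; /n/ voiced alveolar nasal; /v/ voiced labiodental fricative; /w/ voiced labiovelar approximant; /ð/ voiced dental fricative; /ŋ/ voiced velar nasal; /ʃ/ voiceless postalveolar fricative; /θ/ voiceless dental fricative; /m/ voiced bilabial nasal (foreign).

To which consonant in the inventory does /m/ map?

n

/n/ is closest: same manner (nasal), place distance 3 (bilabial→alveolar), same voicing; total 3. Next closest is /b/ at distance 4.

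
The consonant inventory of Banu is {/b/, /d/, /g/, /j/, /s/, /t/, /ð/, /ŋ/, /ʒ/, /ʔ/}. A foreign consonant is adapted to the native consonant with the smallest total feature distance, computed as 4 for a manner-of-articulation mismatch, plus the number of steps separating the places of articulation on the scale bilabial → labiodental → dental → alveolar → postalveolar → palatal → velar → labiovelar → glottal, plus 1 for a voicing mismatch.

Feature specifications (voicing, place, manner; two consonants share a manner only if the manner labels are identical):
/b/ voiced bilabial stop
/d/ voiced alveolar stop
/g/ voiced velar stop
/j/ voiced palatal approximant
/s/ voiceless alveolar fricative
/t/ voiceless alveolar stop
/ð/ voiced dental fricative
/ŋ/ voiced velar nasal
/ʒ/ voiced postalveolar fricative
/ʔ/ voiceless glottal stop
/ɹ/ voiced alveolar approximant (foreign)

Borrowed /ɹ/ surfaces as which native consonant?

j

/j/ is closest: same manner (approximant), place distance 2 (alveolar→palatal), same voicing; total 2. Next closest is /d/ at distance 4.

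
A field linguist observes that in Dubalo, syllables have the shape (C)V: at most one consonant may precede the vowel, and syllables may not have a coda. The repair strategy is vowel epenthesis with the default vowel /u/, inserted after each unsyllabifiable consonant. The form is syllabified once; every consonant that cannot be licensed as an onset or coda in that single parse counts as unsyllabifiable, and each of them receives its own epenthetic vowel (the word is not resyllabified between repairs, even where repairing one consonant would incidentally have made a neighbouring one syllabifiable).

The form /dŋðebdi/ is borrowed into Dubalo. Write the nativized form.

Under (C)V, the unsyllabifiable consonants are /d/, /ŋ/, /b/ (no codas are permitted; onsets are limited to one consonant).
Epenthesis after each stranded consonant: /d/ → /du/, /ŋ/ → /ŋu/, /b/ → /bu/.

duŋuðebudi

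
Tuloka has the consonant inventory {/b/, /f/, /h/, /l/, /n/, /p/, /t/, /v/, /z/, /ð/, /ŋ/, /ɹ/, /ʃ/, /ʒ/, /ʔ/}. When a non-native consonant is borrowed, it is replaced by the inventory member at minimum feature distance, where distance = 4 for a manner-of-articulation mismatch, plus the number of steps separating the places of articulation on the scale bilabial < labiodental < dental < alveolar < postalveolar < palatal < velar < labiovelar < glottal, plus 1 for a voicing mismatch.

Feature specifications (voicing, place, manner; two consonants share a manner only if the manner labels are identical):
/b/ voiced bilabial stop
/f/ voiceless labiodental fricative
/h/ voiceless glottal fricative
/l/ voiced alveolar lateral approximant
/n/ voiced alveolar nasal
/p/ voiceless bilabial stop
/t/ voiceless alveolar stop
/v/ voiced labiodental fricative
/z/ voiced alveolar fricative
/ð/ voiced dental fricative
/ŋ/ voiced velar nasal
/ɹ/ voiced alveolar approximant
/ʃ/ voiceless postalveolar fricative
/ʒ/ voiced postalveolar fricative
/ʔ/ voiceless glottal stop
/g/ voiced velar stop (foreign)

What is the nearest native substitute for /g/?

ʔ

/ʔ/ is closest: same manner (stop), place distance 2 (velar→glottal), voicing differs (+1); total 3. Next closest is /t/ at distance 4.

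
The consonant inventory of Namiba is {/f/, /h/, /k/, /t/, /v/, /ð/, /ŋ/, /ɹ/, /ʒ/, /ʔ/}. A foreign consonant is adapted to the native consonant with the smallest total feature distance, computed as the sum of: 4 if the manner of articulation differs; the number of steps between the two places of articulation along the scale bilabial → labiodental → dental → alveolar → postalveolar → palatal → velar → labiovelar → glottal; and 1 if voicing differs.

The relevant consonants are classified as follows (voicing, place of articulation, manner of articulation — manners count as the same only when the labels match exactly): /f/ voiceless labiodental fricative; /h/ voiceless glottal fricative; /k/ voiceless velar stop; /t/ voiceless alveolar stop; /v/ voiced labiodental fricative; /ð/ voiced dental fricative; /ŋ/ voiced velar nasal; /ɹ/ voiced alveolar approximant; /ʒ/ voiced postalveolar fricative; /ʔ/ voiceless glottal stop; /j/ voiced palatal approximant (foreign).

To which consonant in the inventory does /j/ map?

ɹ

/ɹ/ is closest: same manner (approximant), place distance 2 (palatal→alveolar), same voicing; total 2. Next closest is /ŋ/ at distance 5.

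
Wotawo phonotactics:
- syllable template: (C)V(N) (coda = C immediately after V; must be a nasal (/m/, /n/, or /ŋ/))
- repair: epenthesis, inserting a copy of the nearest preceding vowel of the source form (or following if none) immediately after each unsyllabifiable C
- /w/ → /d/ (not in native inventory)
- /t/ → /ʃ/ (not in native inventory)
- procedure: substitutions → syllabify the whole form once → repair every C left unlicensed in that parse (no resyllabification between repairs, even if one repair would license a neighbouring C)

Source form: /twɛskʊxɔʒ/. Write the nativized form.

ʃɛdɛsɛkʊxɔʒɔ

Substitution: /t/ → /ʃ/, /w/ → /d/, giving /ʃdɛskʊxɔʒ/.
Syllabifying with onset maximization leaves /ʃ/, /s/, /ʒ/ stranded (only a nasal (/m/, /n/, or /ŋ/) is licensed in coda position; onsets are limited to one consonant).
Inserting the epenthetic vowel yields /ʃ/ → /ʃɛ/, /s/ → /sɛ/, /ʒ/ → /ʒɔ/.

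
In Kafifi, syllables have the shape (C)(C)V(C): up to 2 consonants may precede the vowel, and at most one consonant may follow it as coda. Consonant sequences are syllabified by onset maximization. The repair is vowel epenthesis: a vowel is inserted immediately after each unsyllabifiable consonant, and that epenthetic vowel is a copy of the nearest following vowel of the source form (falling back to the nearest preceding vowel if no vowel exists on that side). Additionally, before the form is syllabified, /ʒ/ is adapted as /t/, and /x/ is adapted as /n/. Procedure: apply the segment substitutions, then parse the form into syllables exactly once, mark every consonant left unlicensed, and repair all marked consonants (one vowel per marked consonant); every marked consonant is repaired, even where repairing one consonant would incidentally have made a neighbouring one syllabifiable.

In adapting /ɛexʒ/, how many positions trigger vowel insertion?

After substitution the input is /ɛent/.
The unsyllabifiable consonants are /t/; each receives one epenthetic vowel.

1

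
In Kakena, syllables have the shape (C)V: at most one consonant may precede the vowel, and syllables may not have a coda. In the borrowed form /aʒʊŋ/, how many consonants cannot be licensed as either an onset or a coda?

1

The consonants /ŋ/ cannot be parsed into a legal (C)V syllable (no codas are permitted; onsets are limited to one consonant).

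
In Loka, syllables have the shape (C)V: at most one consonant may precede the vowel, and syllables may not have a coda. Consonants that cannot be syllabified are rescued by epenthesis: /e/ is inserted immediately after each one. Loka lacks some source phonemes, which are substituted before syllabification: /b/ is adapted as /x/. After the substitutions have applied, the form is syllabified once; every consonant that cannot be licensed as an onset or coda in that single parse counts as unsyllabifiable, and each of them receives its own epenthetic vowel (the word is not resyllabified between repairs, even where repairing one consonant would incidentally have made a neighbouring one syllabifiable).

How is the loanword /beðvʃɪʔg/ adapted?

xeðeveʃɪʔege

Substitution: /b/ → /x/, giving /xeðvʃɪʔg/.
Syllabifying with onset maximization leaves /ð/, /v/, /ʔ/, /g/ stranded (no codas are permitted; onsets are limited to one consonant).
Each unlicensed consonant becomes the onset of a new syllable: /ð/ → /ðe/, /v/ → /ve/, /ʔ/ → /ʔe/, /g/ → /ge/.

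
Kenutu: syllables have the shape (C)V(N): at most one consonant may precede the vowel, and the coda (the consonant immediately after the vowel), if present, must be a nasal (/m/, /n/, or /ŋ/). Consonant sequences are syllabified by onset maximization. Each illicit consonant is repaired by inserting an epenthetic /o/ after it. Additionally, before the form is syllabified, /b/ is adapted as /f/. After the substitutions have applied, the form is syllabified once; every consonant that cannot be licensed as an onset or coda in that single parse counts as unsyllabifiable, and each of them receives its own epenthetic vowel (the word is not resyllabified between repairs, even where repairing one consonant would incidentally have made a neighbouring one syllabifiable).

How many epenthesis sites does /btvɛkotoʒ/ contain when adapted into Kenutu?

After substitution the input is /ftvɛkotoʒ/.
The unsyllabifiable consonants are /f/, /t/, /ʒ/; each receives one epenthetic vowel.

3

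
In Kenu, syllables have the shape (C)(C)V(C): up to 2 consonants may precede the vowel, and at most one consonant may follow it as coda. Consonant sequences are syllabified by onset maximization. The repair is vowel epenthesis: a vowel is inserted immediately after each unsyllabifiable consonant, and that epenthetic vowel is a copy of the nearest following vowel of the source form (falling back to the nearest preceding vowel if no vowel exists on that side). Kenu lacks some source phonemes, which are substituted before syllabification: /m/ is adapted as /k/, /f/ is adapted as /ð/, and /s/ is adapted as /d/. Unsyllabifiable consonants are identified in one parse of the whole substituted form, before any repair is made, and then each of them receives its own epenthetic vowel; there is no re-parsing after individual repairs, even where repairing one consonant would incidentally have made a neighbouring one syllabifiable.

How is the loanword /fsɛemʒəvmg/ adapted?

ðdɛekʒəvkəgə

Substitution: /f/ → /ð/, /s/ → /d/, /m/ → /k/, giving /ðdɛekʒəvkg/.
Under (C)(C)V(C), the unsyllabifiable consonants are /k/, /g/ (at most one coda consonant is licensed; onsets may contain at most 2 consonants).
Each unlicensed consonant becomes the onset of a new syllable: /k/ → /kə/, /g/ → /gə/.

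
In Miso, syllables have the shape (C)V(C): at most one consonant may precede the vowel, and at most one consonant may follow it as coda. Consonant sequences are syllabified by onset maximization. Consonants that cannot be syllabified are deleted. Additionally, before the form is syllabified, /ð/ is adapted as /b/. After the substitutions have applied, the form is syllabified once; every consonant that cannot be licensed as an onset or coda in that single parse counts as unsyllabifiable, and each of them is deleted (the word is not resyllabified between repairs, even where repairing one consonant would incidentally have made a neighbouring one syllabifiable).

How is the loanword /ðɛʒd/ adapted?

bɛʒ

Substitution: /ð/ → /b/, giving /bɛʒd/.
The consonants /d/ cannot be parsed into a legal (C)V(C) syllable (at most one coda consonant is licensed; onsets are limited to one consonant).
Each unlicensed consonant is deleted: /d/.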